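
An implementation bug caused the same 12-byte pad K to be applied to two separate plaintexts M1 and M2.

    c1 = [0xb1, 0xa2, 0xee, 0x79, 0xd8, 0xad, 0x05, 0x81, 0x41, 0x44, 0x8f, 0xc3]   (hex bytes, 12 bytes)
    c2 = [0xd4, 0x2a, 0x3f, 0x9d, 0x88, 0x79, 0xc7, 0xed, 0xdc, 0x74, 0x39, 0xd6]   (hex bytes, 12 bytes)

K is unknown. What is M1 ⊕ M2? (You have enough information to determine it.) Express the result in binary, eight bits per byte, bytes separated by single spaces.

01100101 10001000 11010001 11100100 01010000 11010100 11000010 01101100 10011101 00110000 10110110 00010101

c1 ⊕ c2 = (M1 ⊕ K) ⊕ (M2 ⊕ K) = M1 ⊕ M2 — the shared key cancels under XOR.
177 ^ 212 = 101
162 ^  42 = 136
238 ^  63 = 209
121 ^ 157 = 228
216 ^ 136 =  80
173 ^ 121 = 212
  5 ^ 199 = 194
129 ^ 237 = 108
 65 ^ 220 = 157
 68 ^ 116 =  48
143 ^  57 = 182
195 ^ 214 =  21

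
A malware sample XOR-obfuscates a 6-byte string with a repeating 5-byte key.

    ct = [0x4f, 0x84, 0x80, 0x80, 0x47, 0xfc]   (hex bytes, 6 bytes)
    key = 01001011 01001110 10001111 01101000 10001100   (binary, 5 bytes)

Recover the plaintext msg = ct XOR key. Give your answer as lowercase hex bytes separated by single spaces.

04 ca 0f e8 cb b7

The 5-byte key repeats, so the effective keystream is 4b 4e 8f 68 8c 4b.
byte 0: 01001111 ^ 01001011 = 00000100
byte 1: 10000100 ^ 01001110 = 11001010
byte 2: 10000000 ^ 10001111 = 00001111
byte 3: 10000000 ^ 01101000 = 11101000
byte 4: 01000111 ^ 10001100 = 11001011
byte 5: 11111100 ^ 01001011 = 10110111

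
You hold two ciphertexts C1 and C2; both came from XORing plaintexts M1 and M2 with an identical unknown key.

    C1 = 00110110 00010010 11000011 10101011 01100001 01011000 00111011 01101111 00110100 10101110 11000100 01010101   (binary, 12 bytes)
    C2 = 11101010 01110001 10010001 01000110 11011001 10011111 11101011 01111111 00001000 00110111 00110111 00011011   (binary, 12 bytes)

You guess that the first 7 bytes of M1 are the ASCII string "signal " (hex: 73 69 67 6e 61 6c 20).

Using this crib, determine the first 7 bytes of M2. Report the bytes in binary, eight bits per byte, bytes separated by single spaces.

10101111 00001010 00110101 10000011 11011001 10101011 11110000

First, C1 ⊕ C2 = (M1 ⊕ K) ⊕ (M2 ⊕ K) = M1 ⊕ M2, so the key drops out. Then M2 = (M1 ⊕ M2) ⊕ M1 over the first 7 bytes.
byte 0: (36 xor ea) xor 73 = dc xor 73 = af
byte 1: (12 xor 71) xor 69 = 63 xor 69 = 0a
byte 2: (c3 xor 91) xor 67 = 52 xor 67 = 35
byte 3: (ab xor 46) xor 6e = ed xor 6e = 83
byte 4: (61 xor d9) xor 61 = b8 xor 61 = d9
byte 5: (58 xor 9f) xor 6c = c7 xor 6c = ab
byte 6: (3b xor eb) xor 20 = d0 xor 20 = f0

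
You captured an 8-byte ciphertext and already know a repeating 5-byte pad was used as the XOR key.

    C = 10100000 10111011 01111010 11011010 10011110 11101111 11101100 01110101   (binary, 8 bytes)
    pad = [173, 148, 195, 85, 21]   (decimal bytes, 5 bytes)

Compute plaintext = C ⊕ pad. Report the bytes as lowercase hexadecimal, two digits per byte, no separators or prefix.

The 5-byte key repeats, so the effective keystream is ad 94 c3 55 15 ad 94 c3.
byte 0: a0 xor ad = 0d
byte 1: bb xor 94 = 2f
byte 2: 7a xor c3 = b9
byte 3: da xor 55 = 8f
byte 4: 9e xor 15 = 8b
byte 5: ef xor ad = 42
byte 6: ec xor 94 = 78
byte 7: 75 xor c3 = b6

0d2fb98f8b4278b6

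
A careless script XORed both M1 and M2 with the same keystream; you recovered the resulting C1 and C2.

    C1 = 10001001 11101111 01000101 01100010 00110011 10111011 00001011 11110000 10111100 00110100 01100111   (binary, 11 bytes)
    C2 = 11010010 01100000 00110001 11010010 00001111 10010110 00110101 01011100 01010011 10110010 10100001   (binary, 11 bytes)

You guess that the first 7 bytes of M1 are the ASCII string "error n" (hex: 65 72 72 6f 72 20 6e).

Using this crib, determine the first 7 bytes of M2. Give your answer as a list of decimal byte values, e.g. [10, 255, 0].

First, C1 ⊕ C2 = (M1 ⊕ K) ⊕ (M2 ⊕ K) = M1 ⊕ M2, so the key drops out. Then M2 = (M1 ⊕ M2) ⊕ M1 over the first 7 bytes.
byte 0: (89 XOR d2) XOR 65 = 5b XOR 65 = 3e
byte 1: (ef XOR 60) XOR 72 = 8f XOR 72 = fd
byte 2: (45 XOR 31) XOR 72 = 74 XOR 72 = 06
byte 3: (62 XOR d2) XOR 6f = b0 XOR 6f = df
byte 4: (33 XOR 0f) XOR 72 = 3c XOR 72 = 4e
byte 5: (bb XOR 96) XOR 20 = 2d XOR 20 = 0d
byte 6: (0b XOR 35) XOR 6e = 3e XOR 6e = 50

[62, 253, 6, 223, 78, 13, 80]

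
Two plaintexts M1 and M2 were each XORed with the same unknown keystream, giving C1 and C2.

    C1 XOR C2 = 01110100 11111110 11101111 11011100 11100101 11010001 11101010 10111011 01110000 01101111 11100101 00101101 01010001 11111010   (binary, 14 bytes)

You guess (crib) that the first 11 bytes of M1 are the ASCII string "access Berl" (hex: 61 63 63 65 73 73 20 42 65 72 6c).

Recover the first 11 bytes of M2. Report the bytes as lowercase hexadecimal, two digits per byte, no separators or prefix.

Since C1 ⊕ C2 = M1 ⊕ M2, XORing with the guessed M1 bytes yields the corresponding M2 bytes: M2 = (C1 ⊕ C2) ⊕ M1.
byte 0: 74 ⊕ 61 = 15
byte 1: fe ⊕ 63 = 9d
byte 2: ef ⊕ 63 = 8c
byte 3: dc ⊕ 65 = b9
byte 4: e5 ⊕ 73 = 96
byte 5: d1 ⊕ 73 = a2
byte 6: ea ⊕ 20 = ca
byte 7: bb ⊕ 42 = f9
byte 8: 70 ⊕ 65 = 15
byte 9: 6f ⊕ 72 = 1d
byte 10: e5 ⊕ 6c = 89

159d8cb996a2caf9151d89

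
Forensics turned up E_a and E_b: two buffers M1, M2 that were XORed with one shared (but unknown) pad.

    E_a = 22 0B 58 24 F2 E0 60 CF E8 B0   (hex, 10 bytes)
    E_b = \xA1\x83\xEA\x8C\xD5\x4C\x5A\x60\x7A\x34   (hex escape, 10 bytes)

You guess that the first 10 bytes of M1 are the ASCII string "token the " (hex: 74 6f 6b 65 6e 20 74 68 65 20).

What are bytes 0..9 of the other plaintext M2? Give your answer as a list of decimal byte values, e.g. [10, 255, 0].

First, E_a ⊕ E_b = (M1 ⊕ K) ⊕ (M2 ⊕ K) = M1 ⊕ M2, so the key drops out. Then M2 = (M1 ⊕ M2) ⊕ M1 over the first 10 bytes.
byte 0: (22 ⊕ a1) ⊕ 74 = 83 ⊕ 74 = f7
byte 1: (0b ⊕ 83) ⊕ 6f = 88 ⊕ 6f = e7
byte 2: (58 ⊕ ea) ⊕ 6b = b2 ⊕ 6b = d9
byte 3: (24 ⊕ 8c) ⊕ 65 = a8 ⊕ 65 = cd
byte 4: (f2 ⊕ d5) ⊕ 6e = 27 ⊕ 6e = 49
byte 5: (e0 ⊕ 4c) ⊕ 20 = ac ⊕ 20 = 8c
byte 6: (60 ⊕ 5a) ⊕ 74 = 3a ⊕ 74 = 4e
byte 7: (cf ⊕ 60) ⊕ 68 = af ⊕ 68 = c7
byte 8: (e8 ⊕ 7a) ⊕ 65 = 92 ⊕ 65 = f7
byte 9: (b0 ⊕ 34) ⊕ 20 = 84 ⊕ 20 = a4

[247, 231, 217, 205, 73, 140, 78, 199, 247, 164]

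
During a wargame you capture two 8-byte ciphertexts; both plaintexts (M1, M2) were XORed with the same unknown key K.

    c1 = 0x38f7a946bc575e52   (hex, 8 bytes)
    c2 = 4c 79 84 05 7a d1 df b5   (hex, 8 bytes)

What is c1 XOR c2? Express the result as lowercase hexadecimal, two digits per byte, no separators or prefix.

748e2d43c68681e7

c1 ⊕ c2 = (M1 ⊕ K) ⊕ (M2 ⊕ K) = M1 ⊕ M2 — the shared key cancels under XOR.
38 XOR 4c = 74
f7 XOR 79 = 8e
a9 XOR 84 = 2d
46 XOR 05 = 43
bc XOR 7a = c6
57 XOR d1 = 86
5e XOR df = 81
52 XOR b5 = e7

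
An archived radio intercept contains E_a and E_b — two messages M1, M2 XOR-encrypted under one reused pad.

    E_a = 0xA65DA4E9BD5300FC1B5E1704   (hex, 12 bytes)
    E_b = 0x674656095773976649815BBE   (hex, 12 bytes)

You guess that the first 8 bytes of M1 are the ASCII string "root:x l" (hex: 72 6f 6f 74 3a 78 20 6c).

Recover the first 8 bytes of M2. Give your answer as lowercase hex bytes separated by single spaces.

First, E_a ⊕ E_b = (M1 ⊕ K) ⊕ (M2 ⊕ K) = M1 ⊕ M2, so the key drops out. Then M2 = (M1 ⊕ M2) ⊕ M1 over the first 8 bytes.
byte 0: (a6 ^ 67) ^ 72 = c1 ^ 72 = b3
byte 1: (5d ^ 46) ^ 6f = 1b ^ 6f = 74
byte 2: (a4 ^ 56) ^ 6f = f2 ^ 6f = 9d
byte 3: (e9 ^ 09) ^ 74 = e0 ^ 74 = 94
byte 4: (bd ^ 57) ^ 3a = ea ^ 3a = d0
byte 5: (53 ^ 73) ^ 78 = 20 ^ 78 = 58
byte 6: (00 ^ 97) ^ 20 = 97 ^ 20 = b7
byte 7: (fc ^ 66) ^ 6c = 9a ^ 6c = f6

b3 74 9d 94 d0 58 b7 f6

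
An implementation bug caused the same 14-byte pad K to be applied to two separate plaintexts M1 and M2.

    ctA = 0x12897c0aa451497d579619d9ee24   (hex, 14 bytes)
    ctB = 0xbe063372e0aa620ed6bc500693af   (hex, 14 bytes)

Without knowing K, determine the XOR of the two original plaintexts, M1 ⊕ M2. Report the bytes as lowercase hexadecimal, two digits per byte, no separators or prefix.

ac8f4f7844fb2b73812a49df7d8b

ctA ⊕ ctB = (M1 ⊕ K) ⊕ (M2 ⊕ K) = M1 ⊕ M2 — the shared key cancels under XOR.
12 xor be = ac
89 xor 06 = 8f
7c xor 33 = 4f
0a xor 72 = 78
a4 xor e0 = 44
51 xor aa = fb
49 xor 62 = 2b
7d xor 0e = 73
57 xor d6 = 81
96 xor bc = 2a
19 xor 50 = 49
d9 xor 06 = df
ee xor 93 = 7d
24 xor af = 8b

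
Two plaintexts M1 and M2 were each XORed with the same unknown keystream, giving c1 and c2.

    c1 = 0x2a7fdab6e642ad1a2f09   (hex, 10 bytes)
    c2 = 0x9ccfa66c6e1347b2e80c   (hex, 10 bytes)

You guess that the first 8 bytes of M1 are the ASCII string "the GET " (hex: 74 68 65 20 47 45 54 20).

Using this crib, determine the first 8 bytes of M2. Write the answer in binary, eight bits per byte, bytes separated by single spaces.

11000010 11011000 00011001 11111010 11001111 00010100 10111110 10001000

First, c1 ⊕ c2 = (M1 ⊕ K) ⊕ (M2 ⊕ K) = M1 ⊕ M2, so the key drops out. Then M2 = (M1 ⊕ M2) ⊕ M1 over the first 8 bytes.
byte 0: (2a XOR 9c) XOR 74 = b6 XOR 74 = c2
byte 1: (7f XOR cf) XOR 68 = b0 XOR 68 = d8
byte 2: (da XOR a6) XOR 65 = 7c XOR 65 = 19
byte 3: (b6 XOR 6c) XOR 20 = da XOR 20 = fa
byte 4: (e6 XOR 6e) XOR 47 = 88 XOR 47 = cf
byte 5: (42 XOR 13) XOR 45 = 51 XOR 45 = 14
byte 6: (ad XOR 47) XOR 54 = ea XOR 54 = be
byte 7: (1a XOR b2) XOR 20 = a8 XOR 20 = 88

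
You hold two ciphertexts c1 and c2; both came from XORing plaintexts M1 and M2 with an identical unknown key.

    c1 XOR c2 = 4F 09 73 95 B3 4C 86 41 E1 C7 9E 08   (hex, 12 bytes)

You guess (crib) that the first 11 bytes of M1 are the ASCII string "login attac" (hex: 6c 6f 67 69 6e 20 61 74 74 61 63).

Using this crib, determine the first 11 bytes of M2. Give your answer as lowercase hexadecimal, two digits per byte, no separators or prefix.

Since c1 ⊕ c2 = M1 ⊕ M2, XORing with the guessed M1 bytes yields the corresponding M2 bytes: M2 = (c1 ⊕ c2) ⊕ M1.
4f XOR 6c = 23
09 XOR 6f = 66
73 XOR 67 = 14
95 XOR 69 = fc
b3 XOR 6e = dd
4c XOR 20 = 6c
86 XOR 61 = e7
41 XOR 74 = 35
e1 XOR 74 = 95
c7 XOR 61 = a6
9e XOR 63 = fd

236614fcdd6ce73595a6fd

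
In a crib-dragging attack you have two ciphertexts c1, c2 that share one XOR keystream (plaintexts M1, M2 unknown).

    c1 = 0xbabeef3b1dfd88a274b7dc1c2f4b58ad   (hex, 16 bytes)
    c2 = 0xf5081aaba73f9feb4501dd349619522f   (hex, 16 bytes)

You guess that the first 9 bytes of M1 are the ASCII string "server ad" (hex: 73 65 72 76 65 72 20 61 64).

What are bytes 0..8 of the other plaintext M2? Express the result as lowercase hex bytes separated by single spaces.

3c d3 87 e6 df b0 37 28 55

First, c1 ⊕ c2 = (M1 ⊕ K) ⊕ (M2 ⊕ K) = M1 ⊕ M2, so the key drops out. Then M2 = (M1 ⊕ M2) ⊕ M1 over the first 9 bytes.
byte 0: (ba XOR f5) XOR 73 = 4f XOR 73 = 3c
byte 1: (be XOR 08) XOR 65 = b6 XOR 65 = d3
byte 2: (ef XOR 1a) XOR 72 = f5 XOR 72 = 87
byte 3: (3b XOR ab) XOR 76 = 90 XOR 76 = e6
byte 4: (1d XOR a7) XOR 65 = ba XOR 65 = df
byte 5: (fd XOR 3f) XOR 72 = c2 XOR 72 = b0
byte 6: (88 XOR 9f) XOR 20 = 17 XOR 20 = 37
byte 7: (a2 XOR eb) XOR 61 = 49 XOR 61 = 28
byte 8: (74 XOR 45) XOR 64 = 31 XOR 64 = 55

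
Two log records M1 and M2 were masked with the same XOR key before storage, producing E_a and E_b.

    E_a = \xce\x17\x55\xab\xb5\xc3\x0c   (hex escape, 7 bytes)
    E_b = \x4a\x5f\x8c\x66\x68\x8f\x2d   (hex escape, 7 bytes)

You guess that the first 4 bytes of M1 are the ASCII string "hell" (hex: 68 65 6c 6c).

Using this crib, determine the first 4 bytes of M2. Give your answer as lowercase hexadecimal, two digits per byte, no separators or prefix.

First, E_a ⊕ E_b = (M1 ⊕ K) ⊕ (M2 ⊕ K) = M1 ⊕ M2, so the key drops out. Then M2 = (M1 ⊕ M2) ⊕ M1 over the first 4 bytes.
byte 0: (ce ^ 4a) ^ 68 = 84 ^ 68 = ec
byte 1: (17 ^ 5f) ^ 65 = 48 ^ 65 = 2d
byte 2: (55 ^ 8c) ^ 6c = d9 ^ 6c = b5
byte 3: (ab ^ 66) ^ 6c = cd ^ 6c = a1

ec2db5a1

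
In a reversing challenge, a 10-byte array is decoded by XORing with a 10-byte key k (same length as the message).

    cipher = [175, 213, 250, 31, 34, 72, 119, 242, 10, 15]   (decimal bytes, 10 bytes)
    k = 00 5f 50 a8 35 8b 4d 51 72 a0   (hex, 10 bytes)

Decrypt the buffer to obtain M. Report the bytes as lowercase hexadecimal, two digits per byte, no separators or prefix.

XOR is its own inverse, so applying the key byte-wise gives the result directly.
af xor 00 = af
d5 xor 5f = 8a
fa xor 50 = aa
1f xor a8 = b7
22 xor 35 = 17
48 xor 8b = c3
77 xor 4d = 3a
f2 xor 51 = a3
0a xor 72 = 78
0f xor a0 = af

af8aaab717c33aa378af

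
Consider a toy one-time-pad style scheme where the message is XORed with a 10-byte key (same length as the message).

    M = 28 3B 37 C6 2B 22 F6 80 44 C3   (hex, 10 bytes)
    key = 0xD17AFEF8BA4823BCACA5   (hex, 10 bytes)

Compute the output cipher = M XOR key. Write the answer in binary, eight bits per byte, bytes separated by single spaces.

byte 0: 00101000 ^ 11010001 = 11111001
byte 1: 00111011 ^ 01111010 = 01000001
byte 2: 00110111 ^ 11111110 = 11001001
byte 3: 11000110 ^ 11111000 = 00111110
byte 4: 00101011 ^ 10111010 = 10010001
byte 5: 00100010 ^ 01001000 = 01101010
byte 6: 11110110 ^ 00100011 = 11010101
byte 7: 10000000 ^ 10111100 = 00111100
byte 8: 01000100 ^ 10101100 = 11101000
byte 9: 11000011 ^ 10100101 = 01100110

11111001 01000001 11001001 00111110 10010001 01101010 11010101 00111100 11101000 01100110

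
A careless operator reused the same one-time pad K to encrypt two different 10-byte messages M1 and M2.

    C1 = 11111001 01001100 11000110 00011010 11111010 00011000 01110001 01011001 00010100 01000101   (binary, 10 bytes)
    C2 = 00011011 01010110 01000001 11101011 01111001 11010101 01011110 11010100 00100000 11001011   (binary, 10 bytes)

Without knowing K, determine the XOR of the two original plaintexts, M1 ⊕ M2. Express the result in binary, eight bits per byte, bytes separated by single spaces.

11100010 00011010 10000111 11110001 10000011 11001101 00101111 10001101 00110100 10001110

C1 ⊕ C2 = (M1 ⊕ K) ⊕ (M2 ⊕ K) = M1 ⊕ M2 — the shared key cancels under XOR.
f9 xor 1b = e2
4c xor 56 = 1a
c6 xor 41 = 87
1a xor eb = f1
fa xor 79 = 83
18 xor d5 = cd
71 xor 5e = 2f
59 xor d4 = 8d
14 xor 20 = 34
45 xor cb = 8e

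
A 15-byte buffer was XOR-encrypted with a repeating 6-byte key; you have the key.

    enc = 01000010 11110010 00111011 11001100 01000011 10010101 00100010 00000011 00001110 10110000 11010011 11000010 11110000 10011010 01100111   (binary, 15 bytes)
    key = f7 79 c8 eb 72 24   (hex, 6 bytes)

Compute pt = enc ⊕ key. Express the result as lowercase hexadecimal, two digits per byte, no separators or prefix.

The 6-byte key repeats, so the effective keystream is f7 79 c8 eb 72 24 f7 79 c8 eb 72 24 f7 79 c8.
byte 0: 42 XOR f7 = b5
byte 1: f2 XOR 79 = 8b
byte 2: 3b XOR c8 = f3
byte 3: cc XOR eb = 27
byte 4: 43 XOR 72 = 31
byte 5: 95 XOR 24 = b1
byte 6: 22 XOR f7 = d5
byte 7: 03 XOR 79 = 7a
byte 8: 0e XOR c8 = c6
byte 9: b0 XOR eb = 5b
byte 10: d3 XOR 72 = a1
byte 11: c2 XOR 24 = e6
byte 12: f0 XOR f7 = 07
byte 13: 9a XOR 79 = e3
byte 14: 67 XOR c8 = af

b58bf32731b1d57ac65ba1e607e3af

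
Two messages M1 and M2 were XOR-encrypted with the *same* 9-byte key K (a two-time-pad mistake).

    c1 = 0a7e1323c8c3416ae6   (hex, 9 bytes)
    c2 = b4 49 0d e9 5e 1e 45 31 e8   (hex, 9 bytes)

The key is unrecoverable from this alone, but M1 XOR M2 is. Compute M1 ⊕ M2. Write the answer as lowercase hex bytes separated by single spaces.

c1 ⊕ c2 = (M1 ⊕ K) ⊕ (M2 ⊕ K) = M1 ⊕ M2 — the shared key cancels under XOR.
0a xor b4 = be
7e xor 49 = 37
13 xor 0d = 1e
23 xor e9 = ca
c8 xor 5e = 96
c3 xor 1e = dd
41 xor 45 = 04
6a xor 31 = 5b
e6 xor e8 = 0e

be 37 1e ca 96 dd 04 5b 0e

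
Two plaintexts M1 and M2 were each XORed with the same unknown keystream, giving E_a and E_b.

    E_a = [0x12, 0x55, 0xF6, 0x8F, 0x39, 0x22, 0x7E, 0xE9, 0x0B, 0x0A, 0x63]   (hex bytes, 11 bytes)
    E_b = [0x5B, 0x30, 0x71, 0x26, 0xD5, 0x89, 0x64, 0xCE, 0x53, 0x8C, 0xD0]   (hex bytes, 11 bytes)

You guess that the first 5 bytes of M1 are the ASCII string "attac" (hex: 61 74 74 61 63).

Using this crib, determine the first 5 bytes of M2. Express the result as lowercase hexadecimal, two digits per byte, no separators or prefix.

First, E_a ⊕ E_b = (M1 ⊕ K) ⊕ (M2 ⊕ K) = M1 ⊕ M2, so the key drops out. Then M2 = (M1 ⊕ M2) ⊕ M1 over the first 5 bytes.
byte 0: (12 ^ 5b) ^ 61 = 49 ^ 61 = 28
byte 1: (55 ^ 30) ^ 74 = 65 ^ 74 = 11
byte 2: (f6 ^ 71) ^ 74 = 87 ^ 74 = f3
byte 3: (8f ^ 26) ^ 61 = a9 ^ 61 = c8
byte 4: (39 ^ d5) ^ 63 = ec ^ 63 = 8f

2811f3c88f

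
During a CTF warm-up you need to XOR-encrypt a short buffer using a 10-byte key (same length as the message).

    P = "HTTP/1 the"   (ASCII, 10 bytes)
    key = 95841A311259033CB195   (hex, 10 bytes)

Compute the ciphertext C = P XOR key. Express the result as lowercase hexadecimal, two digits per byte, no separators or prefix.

ddd04e613d682348d9f0

01001000 XOR 10010101 = 11011101
01010100 XOR 10000100 = 11010000
01010100 XOR 00011010 = 01001110
01010000 XOR 00110001 = 01100001
00101111 XOR 00010010 = 00111101
00110001 XOR 01011001 = 01101000
00100000 XOR 00000011 = 00100011
01110100 XOR 00111100 = 01001000
01101000 XOR 10110001 = 11011001
01100101 XOR 10010101 = 11110000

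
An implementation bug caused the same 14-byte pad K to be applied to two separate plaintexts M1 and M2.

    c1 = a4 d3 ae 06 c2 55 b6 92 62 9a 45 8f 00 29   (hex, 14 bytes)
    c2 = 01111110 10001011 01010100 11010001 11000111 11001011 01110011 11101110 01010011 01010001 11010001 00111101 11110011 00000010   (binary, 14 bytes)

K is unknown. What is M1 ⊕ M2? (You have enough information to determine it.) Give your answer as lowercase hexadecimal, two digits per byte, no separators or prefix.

da58fad7059ec57c31cb94b2f32b

c1 ⊕ c2 = (M1 ⊕ K) ⊕ (M2 ⊕ K) = M1 ⊕ M2 — the shared key cancels under XOR.
164 ^ 126 = 218
211 ^ 139 =  88
174 ^  84 = 250
  6 ^ 209 = 215
194 ^ 199 =   5
 85 ^ 203 = 158
182 ^ 115 = 197
146 ^ 238 = 124
 98 ^  83 =  49
154 ^  81 = 203
 69 ^ 209 = 148
143 ^  61 = 178
  0 ^ 243 = 243
 41 ^   2 =  43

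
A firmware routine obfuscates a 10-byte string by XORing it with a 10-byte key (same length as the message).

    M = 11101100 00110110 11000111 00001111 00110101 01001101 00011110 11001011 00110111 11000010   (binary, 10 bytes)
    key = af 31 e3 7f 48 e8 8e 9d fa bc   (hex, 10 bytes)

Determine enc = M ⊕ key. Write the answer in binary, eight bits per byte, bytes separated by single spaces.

ec XOR af = 43
36 XOR 31 = 07
c7 XOR e3 = 24
0f XOR 7f = 70
35 XOR 48 = 7d
4d XOR e8 = a5
1e XOR 8e = 90
cb XOR 9d = 56
37 XOR fa = cd
c2 XOR bc = 7e

01000011 00000111 00100100 01110000 01111101 10100101 10010000 01010110 11001101 01111110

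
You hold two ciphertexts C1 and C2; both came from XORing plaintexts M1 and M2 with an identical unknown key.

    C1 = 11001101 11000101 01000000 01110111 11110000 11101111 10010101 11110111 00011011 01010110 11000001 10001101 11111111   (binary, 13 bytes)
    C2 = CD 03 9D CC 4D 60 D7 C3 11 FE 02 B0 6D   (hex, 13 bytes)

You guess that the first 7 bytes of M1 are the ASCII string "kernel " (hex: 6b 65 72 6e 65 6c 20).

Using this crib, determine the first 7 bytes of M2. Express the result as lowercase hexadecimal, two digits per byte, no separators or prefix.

6ba3afd5d8e362

First, C1 ⊕ C2 = (M1 ⊕ K) ⊕ (M2 ⊕ K) = M1 ⊕ M2, so the key drops out. Then M2 = (M1 ⊕ M2) ⊕ M1 over the first 7 bytes.
byte 0: (cd XOR cd) XOR 6b = 00 XOR 6b = 6b
byte 1: (c5 XOR 03) XOR 65 = c6 XOR 65 = a3
byte 2: (40 XOR 9d) XOR 72 = dd XOR 72 = af
byte 3: (77 XOR cc) XOR 6e = bb XOR 6e = d5
byte 4: (f0 XOR 4d) XOR 65 = bd XOR 65 = d8
byte 5: (ef XOR 60) XOR 6c = 8f XOR 6c = e3
byte 6: (95 XOR d7) XOR 20 = 42 XOR 20 = 62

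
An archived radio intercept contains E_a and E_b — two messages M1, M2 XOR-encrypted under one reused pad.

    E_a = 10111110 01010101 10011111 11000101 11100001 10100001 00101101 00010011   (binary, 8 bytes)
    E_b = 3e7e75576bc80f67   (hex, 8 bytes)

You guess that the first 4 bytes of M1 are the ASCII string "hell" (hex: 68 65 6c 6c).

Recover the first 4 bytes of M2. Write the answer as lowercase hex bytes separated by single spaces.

First, E_a ⊕ E_b = (M1 ⊕ K) ⊕ (M2 ⊕ K) = M1 ⊕ M2, so the key drops out. Then M2 = (M1 ⊕ M2) ⊕ M1 over the first 4 bytes.
byte 0: (be ⊕ 3e) ⊕ 68 = 80 ⊕ 68 = e8
byte 1: (55 ⊕ 7e) ⊕ 65 = 2b ⊕ 65 = 4e
byte 2: (9f ⊕ 75) ⊕ 6c = ea ⊕ 6c = 86
byte 3: (c5 ⊕ 57) ⊕ 6c = 92 ⊕ 6c = fe

e8 4e 86 fe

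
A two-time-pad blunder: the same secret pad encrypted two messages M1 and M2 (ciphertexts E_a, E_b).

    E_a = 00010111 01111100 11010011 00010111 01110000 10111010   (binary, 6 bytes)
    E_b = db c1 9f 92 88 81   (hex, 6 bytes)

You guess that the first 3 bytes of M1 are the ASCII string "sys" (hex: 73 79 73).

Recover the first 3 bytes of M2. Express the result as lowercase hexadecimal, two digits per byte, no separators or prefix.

First, E_a ⊕ E_b = (M1 ⊕ K) ⊕ (M2 ⊕ K) = M1 ⊕ M2, so the key drops out. Then M2 = (M1 ⊕ M2) ⊕ M1 over the first 3 bytes.
byte 0: (17 XOR db) XOR 73 = cc XOR 73 = bf
byte 1: (7c XOR c1) XOR 79 = bd XOR 79 = c4
byte 2: (d3 XOR 9f) XOR 73 = 4c XOR 73 = 3f

bfc43f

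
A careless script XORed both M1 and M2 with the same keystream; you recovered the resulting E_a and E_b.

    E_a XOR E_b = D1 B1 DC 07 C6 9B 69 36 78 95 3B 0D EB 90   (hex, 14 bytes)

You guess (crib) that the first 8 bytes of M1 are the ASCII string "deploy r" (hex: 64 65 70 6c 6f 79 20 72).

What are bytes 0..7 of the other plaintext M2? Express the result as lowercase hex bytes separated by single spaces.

Since E_a ⊕ E_b = M1 ⊕ M2, XORing with the guessed M1 bytes yields the corresponding M2 bytes: M2 = (E_a ⊕ E_b) ⊕ M1.
byte 0: d1 ⊕ 64 = b5
byte 1: b1 ⊕ 65 = d4
byte 2: dc ⊕ 70 = ac
byte 3: 07 ⊕ 6c = 6b
byte 4: c6 ⊕ 6f = a9
byte 5: 9b ⊕ 79 = e2
byte 6: 69 ⊕ 20 = 49
byte 7: 36 ⊕ 72 = 44

b5 d4 ac 6b a9 e2 49 44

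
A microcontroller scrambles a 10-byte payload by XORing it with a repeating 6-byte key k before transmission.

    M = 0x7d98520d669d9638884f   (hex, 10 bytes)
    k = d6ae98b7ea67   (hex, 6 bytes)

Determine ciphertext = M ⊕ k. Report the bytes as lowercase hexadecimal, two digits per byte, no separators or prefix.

The 6-byte key repeats, so the effective keystream is d6 ae 98 b7 ea 67 d6 ae 98 b7.
byte 0: 7d ⊕ d6 = ab
byte 1: 98 ⊕ ae = 36
byte 2: 52 ⊕ 98 = ca
byte 3: 0d ⊕ b7 = ba
byte 4: 66 ⊕ ea = 8c
byte 5: 9d ⊕ 67 = fa
byte 6: 96 ⊕ d6 = 40
byte 7: 38 ⊕ ae = 96
byte 8: 88 ⊕ 98 = 10
byte 9: 4f ⊕ b7 = f8

ab36caba8cfa409610f8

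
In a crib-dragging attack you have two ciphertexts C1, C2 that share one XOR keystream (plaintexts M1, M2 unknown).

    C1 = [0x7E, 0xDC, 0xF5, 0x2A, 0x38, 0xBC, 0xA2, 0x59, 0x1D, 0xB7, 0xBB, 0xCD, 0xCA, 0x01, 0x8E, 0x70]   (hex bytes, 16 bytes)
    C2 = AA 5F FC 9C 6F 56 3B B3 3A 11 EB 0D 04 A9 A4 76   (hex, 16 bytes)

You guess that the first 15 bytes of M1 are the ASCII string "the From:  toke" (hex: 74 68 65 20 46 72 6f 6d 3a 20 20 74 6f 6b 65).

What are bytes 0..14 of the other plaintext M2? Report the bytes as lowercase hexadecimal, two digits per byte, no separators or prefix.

a0eb6c961198f6871d8670b4a1c34f

First, C1 ⊕ C2 = (M1 ⊕ K) ⊕ (M2 ⊕ K) = M1 ⊕ M2, so the key drops out. Then M2 = (M1 ⊕ M2) ⊕ M1 over the first 15 bytes.
byte 0: (7e XOR aa) XOR 74 = d4 XOR 74 = a0
byte 1: (dc XOR 5f) XOR 68 = 83 XOR 68 = eb
byte 2: (f5 XOR fc) XOR 65 = 09 XOR 65 = 6c
byte 3: (2a XOR 9c) XOR 20 = b6 XOR 20 = 96
byte 4: (38 XOR 6f) XOR 46 = 57 XOR 46 = 11
byte 5: (bc XOR 56) XOR 72 = ea XOR 72 = 98
byte 6: (a2 XOR 3b) XOR 6f = 99 XOR 6f = f6
byte 7: (59 XOR b3) XOR 6d = ea XOR 6d = 87
byte 8: (1d XOR 3a) XOR 3a = 27 XOR 3a = 1d
byte 9: (b7 XOR 11) XOR 20 = a6 XOR 20 = 86
byte 10: (bb XOR eb) XOR 20 = 50 XOR 20 = 70
byte 11: (cd XOR 0d) XOR 74 = c0 XOR 74 = b4
byte 12: (ca XOR 04) XOR 6f = ce XOR 6f = a1
byte 13: (01 XOR a9) XOR 6b = a8 XOR 6b = c3
byte 14: (8e XOR a4) XOR 65 = 2a XOR 65 = 4f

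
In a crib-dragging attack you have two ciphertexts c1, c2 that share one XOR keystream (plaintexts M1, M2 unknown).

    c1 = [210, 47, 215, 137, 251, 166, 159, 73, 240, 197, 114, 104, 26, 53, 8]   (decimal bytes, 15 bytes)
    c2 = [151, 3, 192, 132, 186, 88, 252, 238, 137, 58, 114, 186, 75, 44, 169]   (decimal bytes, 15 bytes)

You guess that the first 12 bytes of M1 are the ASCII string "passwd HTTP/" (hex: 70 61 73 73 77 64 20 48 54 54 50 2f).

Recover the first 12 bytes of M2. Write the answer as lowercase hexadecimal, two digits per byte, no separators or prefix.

First, c1 ⊕ c2 = (M1 ⊕ K) ⊕ (M2 ⊕ K) = M1 ⊕ M2, so the key drops out. Then M2 = (M1 ⊕ M2) ⊕ M1 over the first 12 bytes.
byte 0: (d2 ⊕ 97) ⊕ 70 = 45 ⊕ 70 = 35
byte 1: (2f ⊕ 03) ⊕ 61 = 2c ⊕ 61 = 4d
byte 2: (d7 ⊕ c0) ⊕ 73 = 17 ⊕ 73 = 64
byte 3: (89 ⊕ 84) ⊕ 73 = 0d ⊕ 73 = 7e
byte 4: (fb ⊕ ba) ⊕ 77 = 41 ⊕ 77 = 36
byte 5: (a6 ⊕ 58) ⊕ 64 = fe ⊕ 64 = 9a
byte 6: (9f ⊕ fc) ⊕ 20 = 63 ⊕ 20 = 43
byte 7: (49 ⊕ ee) ⊕ 48 = a7 ⊕ 48 = ef
byte 8: (f0 ⊕ 89) ⊕ 54 = 79 ⊕ 54 = 2d
byte 9: (c5 ⊕ 3a) ⊕ 54 = ff ⊕ 54 = ab
byte 10: (72 ⊕ 72) ⊕ 50 = 00 ⊕ 50 = 50
byte 11: (68 ⊕ ba) ⊕ 2f = d2 ⊕ 2f = fd

354d647e369a43ef2dab50fd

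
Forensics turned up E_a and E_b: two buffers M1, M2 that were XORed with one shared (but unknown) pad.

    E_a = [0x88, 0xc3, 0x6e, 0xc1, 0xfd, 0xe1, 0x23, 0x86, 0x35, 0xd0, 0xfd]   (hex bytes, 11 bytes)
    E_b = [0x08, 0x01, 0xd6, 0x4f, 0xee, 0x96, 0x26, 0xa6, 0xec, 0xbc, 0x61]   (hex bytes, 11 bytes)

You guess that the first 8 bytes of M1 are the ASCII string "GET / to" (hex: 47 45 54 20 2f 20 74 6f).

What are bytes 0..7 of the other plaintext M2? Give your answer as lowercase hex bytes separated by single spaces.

First, E_a ⊕ E_b = (M1 ⊕ K) ⊕ (M2 ⊕ K) = M1 ⊕ M2, so the key drops out. Then M2 = (M1 ⊕ M2) ⊕ M1 over the first 8 bytes.
byte 0: (88 ^ 08) ^ 47 = 80 ^ 47 = c7
byte 1: (c3 ^ 01) ^ 45 = c2 ^ 45 = 87
byte 2: (6e ^ d6) ^ 54 = b8 ^ 54 = ec
byte 3: (c1 ^ 4f) ^ 20 = 8e ^ 20 = ae
byte 4: (fd ^ ee) ^ 2f = 13 ^ 2f = 3c
byte 5: (e1 ^ 96) ^ 20 = 77 ^ 20 = 57
byte 6: (23 ^ 26) ^ 74 = 05 ^ 74 = 71
byte 7: (86 ^ a6) ^ 6f = 20 ^ 6f = 4f

c7 87 ec ae 3c 57 71 4f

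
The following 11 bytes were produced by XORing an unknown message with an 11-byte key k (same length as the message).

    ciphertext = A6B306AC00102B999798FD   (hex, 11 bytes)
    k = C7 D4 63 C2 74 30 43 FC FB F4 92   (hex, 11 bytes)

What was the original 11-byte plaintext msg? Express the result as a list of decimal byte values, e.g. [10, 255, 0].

XOR is its own inverse, so applying the key byte-wise gives the result directly.
166 XOR 199 =  97
179 XOR 212 = 103
  6 XOR  99 = 101
172 XOR 194 = 110
  0 XOR 116 = 116
 16 XOR  48 =  32
 43 XOR  67 = 104
153 XOR 252 = 101
151 XOR 251 = 108
152 XOR 244 = 108
253 XOR 146 = 111

[97, 103, 101, 110, 116, 32, 104, 101, 108, 108, 111]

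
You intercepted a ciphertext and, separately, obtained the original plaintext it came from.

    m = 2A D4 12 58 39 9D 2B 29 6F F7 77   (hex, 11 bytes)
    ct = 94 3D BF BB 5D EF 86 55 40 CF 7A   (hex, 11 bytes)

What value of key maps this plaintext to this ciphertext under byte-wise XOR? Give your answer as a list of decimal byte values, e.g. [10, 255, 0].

[190, 233, 173, 227, 100, 114, 173, 124, 47, 56, 13]

Since ct = m ⊕ key, XORing both sides with m gives key = m ⊕ ct.
2a XOR 94 = be
d4 XOR 3d = e9
12 XOR bf = ad
58 XOR bb = e3
39 XOR 5d = 64
9d XOR ef = 72
2b XOR 86 = ad
29 XOR 55 = 7c
6f XOR 40 = 2f
f7 XOR cf = 38
77 XOR 7a = 0d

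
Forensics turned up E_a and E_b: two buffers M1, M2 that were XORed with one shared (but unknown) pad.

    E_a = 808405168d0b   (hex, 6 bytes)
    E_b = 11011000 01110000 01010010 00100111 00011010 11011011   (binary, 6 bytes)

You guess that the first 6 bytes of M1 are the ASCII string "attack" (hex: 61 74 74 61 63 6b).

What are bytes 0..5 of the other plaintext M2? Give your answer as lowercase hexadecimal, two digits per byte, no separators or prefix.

39802350f4bb

First, E_a ⊕ E_b = (M1 ⊕ K) ⊕ (M2 ⊕ K) = M1 ⊕ M2, so the key drops out. Then M2 = (M1 ⊕ M2) ⊕ M1 over the first 6 bytes.
byte 0: (80 xor d8) xor 61 = 58 xor 61 = 39
byte 1: (84 xor 70) xor 74 = f4 xor 74 = 80
byte 2: (05 xor 52) xor 74 = 57 xor 74 = 23
byte 3: (16 xor 27) xor 61 = 31 xor 61 = 50
byte 4: (8d xor 1a) xor 63 = 97 xor 63 = f4
byte 5: (0b xor db) xor 6b = d0 xor 6b = bb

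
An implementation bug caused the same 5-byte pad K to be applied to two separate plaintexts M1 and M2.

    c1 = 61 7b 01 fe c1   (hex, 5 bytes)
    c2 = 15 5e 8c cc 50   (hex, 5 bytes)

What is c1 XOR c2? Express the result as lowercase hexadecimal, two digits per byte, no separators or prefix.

74258d3291

c1 ⊕ c2 = (M1 ⊕ K) ⊕ (M2 ⊕ K) = M1 ⊕ M2 — the shared key cancels under XOR.
61 XOR 15 = 74
7b XOR 5e = 25
01 XOR 8c = 8d
fe XOR cc = 32
c1 XOR 50 = 91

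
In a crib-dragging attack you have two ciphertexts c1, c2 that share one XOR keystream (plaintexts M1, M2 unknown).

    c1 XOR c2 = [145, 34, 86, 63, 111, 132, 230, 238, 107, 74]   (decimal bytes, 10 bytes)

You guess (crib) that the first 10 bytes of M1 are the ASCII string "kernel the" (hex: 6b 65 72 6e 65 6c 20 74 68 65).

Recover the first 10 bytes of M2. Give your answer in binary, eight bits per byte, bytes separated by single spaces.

11111010 01000111 00100100 01010001 00001010 11101000 11000110 10011010 00000011 00101111

Since c1 ⊕ c2 = M1 ⊕ M2, XORing with the guessed M1 bytes yields the corresponding M2 bytes: M2 = (c1 ⊕ c2) ⊕ M1.
91 XOR 6b = fa
22 XOR 65 = 47
56 XOR 72 = 24
3f XOR 6e = 51
6f XOR 65 = 0a
84 XOR 6c = e8
e6 XOR 20 = c6
ee XOR 74 = 9a
6b XOR 68 = 03
4a XOR 65 = 2f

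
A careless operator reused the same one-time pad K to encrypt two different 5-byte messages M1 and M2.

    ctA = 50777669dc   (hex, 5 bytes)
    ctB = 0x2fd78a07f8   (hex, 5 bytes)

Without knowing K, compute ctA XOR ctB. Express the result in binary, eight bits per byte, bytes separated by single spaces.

ctA ⊕ ctB = (M1 ⊕ K) ⊕ (M2 ⊕ K) = M1 ⊕ M2 — the shared key cancels under XOR.
byte 0: 01010000 XOR 00101111 = 01111111
byte 1: 01110111 XOR 11010111 = 10100000
byte 2: 01110110 XOR 10001010 = 11111100
byte 3: 01101001 XOR 00000111 = 01101110
byte 4: 11011100 XOR 11111000 = 00100100

01111111 10100000 11111100 01101110 00100100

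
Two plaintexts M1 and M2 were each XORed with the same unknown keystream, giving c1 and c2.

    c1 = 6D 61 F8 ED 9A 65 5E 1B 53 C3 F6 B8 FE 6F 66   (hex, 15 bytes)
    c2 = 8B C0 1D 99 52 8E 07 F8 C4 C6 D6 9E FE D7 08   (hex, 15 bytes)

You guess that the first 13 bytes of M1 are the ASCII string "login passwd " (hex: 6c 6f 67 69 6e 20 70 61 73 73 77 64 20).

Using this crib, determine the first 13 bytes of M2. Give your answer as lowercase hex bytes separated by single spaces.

8a ce 82 1d a6 cb 29 82 e4 76 57 42 20

First, c1 ⊕ c2 = (M1 ⊕ K) ⊕ (M2 ⊕ K) = M1 ⊕ M2, so the key drops out. Then M2 = (M1 ⊕ M2) ⊕ M1 over the first 13 bytes.
byte 0: (6d ^ 8b) ^ 6c = e6 ^ 6c = 8a
byte 1: (61 ^ c0) ^ 6f = a1 ^ 6f = ce
byte 2: (f8 ^ 1d) ^ 67 = e5 ^ 67 = 82
byte 3: (ed ^ 99) ^ 69 = 74 ^ 69 = 1d
byte 4: (9a ^ 52) ^ 6e = c8 ^ 6e = a6
byte 5: (65 ^ 8e) ^ 20 = eb ^ 20 = cb
byte 6: (5e ^ 07) ^ 70 = 59 ^ 70 = 29
byte 7: (1b ^ f8) ^ 61 = e3 ^ 61 = 82
byte 8: (53 ^ c4) ^ 73 = 97 ^ 73 = e4
byte 9: (c3 ^ c6) ^ 73 = 05 ^ 73 = 76
byte 10: (f6 ^ d6) ^ 77 = 20 ^ 77 = 57
byte 11: (b8 ^ 9e) ^ 64 = 26 ^ 64 = 42
byte 12: (fe ^ fe) ^ 20 = 00 ^ 20 = 20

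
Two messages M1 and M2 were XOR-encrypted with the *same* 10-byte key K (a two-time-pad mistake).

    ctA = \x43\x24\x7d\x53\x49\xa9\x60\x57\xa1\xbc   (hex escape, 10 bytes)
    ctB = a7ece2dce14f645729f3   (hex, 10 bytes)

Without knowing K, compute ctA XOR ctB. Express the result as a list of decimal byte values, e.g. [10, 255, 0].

ctA ⊕ ctB = (M1 ⊕ K) ⊕ (M2 ⊕ K) = M1 ⊕ M2 — the shared key cancels under XOR.
43 ⊕ a7 = e4
24 ⊕ ec = c8
7d ⊕ e2 = 9f
53 ⊕ dc = 8f
49 ⊕ e1 = a8
a9 ⊕ 4f = e6
60 ⊕ 64 = 04
57 ⊕ 57 = 00
a1 ⊕ 29 = 88
bc ⊕ f3 = 4f

[228, 200, 159, 143, 168, 230, 4, 0, 136, 79]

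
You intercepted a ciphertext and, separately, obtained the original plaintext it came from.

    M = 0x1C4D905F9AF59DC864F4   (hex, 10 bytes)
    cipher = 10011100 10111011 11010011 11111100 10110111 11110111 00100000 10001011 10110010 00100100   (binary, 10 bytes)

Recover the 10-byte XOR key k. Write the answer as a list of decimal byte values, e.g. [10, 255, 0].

[128, 246, 67, 163, 45, 2, 189, 67, 214, 208]

Since cipher = M ⊕ k, XORing both sides with M gives k = M ⊕ cipher.
1c ⊕ 9c = 80
4d ⊕ bb = f6
90 ⊕ d3 = 43
5f ⊕ fc = a3
9a ⊕ b7 = 2d
f5 ⊕ f7 = 02
9d ⊕ 20 = bd
c8 ⊕ 8b = 43
64 ⊕ b2 = d6
f4 ⊕ 24 = d0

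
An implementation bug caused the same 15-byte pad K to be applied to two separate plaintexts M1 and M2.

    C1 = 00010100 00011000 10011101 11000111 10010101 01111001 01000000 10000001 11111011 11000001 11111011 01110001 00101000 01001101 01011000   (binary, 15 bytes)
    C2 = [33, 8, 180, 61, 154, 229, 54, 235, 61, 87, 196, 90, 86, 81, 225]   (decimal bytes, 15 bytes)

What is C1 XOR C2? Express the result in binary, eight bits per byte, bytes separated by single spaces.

C1 ⊕ C2 = (M1 ⊕ K) ⊕ (M2 ⊕ K) = M1 ⊕ M2 — the shared key cancels under XOR.
 20 XOR  33 =  53
 24 XOR   8 =  16
157 XOR 180 =  41
199 XOR  61 = 250
149 XOR 154 =  15
121 XOR 229 = 156
 64 XOR  54 = 118
129 XOR 235 = 106
251 XOR  61 = 198
193 XOR  87 = 150
251 XOR 196 =  63
113 XOR  90 =  43
 40 XOR  86 = 126
 77 XOR  81 =  28
 88 XOR 225 = 185

00110101 00010000 00101001 11111010 00001111 10011100 01110110 01101010 11000110 10010110 00111111 00101011 01111110 00011100 10111001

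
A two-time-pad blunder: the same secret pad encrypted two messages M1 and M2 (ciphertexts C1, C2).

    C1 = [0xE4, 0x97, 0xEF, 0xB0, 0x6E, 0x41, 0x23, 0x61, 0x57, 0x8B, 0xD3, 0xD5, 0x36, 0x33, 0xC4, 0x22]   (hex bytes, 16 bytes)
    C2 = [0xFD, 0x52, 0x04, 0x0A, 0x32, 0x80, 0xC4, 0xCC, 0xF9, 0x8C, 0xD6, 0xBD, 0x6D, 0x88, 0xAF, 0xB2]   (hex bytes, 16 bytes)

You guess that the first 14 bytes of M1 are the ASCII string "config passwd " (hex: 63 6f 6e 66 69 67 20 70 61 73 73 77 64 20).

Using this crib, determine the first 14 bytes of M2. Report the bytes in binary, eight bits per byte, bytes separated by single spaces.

01111010 10101010 10000101 11011100 00110101 10100110 11000111 11011101 11001111 01110100 01110110 00011111 00111111 10011011

First, C1 ⊕ C2 = (M1 ⊕ K) ⊕ (M2 ⊕ K) = M1 ⊕ M2, so the key drops out. Then M2 = (M1 ⊕ M2) ⊕ M1 over the first 14 bytes.
byte 0: (e4 ⊕ fd) ⊕ 63 = 19 ⊕ 63 = 7a
byte 1: (97 ⊕ 52) ⊕ 6f = c5 ⊕ 6f = aa
byte 2: (ef ⊕ 04) ⊕ 6e = eb ⊕ 6e = 85
byte 3: (b0 ⊕ 0a) ⊕ 66 = ba ⊕ 66 = dc
byte 4: (6e ⊕ 32) ⊕ 69 = 5c ⊕ 69 = 35
byte 5: (41 ⊕ 80) ⊕ 67 = c1 ⊕ 67 = a6
byte 6: (23 ⊕ c4) ⊕ 20 = e7 ⊕ 20 = c7
byte 7: (61 ⊕ cc) ⊕ 70 = ad ⊕ 70 = dd
byte 8: (57 ⊕ f9) ⊕ 61 = ae ⊕ 61 = cf
byte 9: (8b ⊕ 8c) ⊕ 73 = 07 ⊕ 73 = 74
byte 10: (d3 ⊕ d6) ⊕ 73 = 05 ⊕ 73 = 76
byte 11: (d5 ⊕ bd) ⊕ 77 = 68 ⊕ 77 = 1f
byte 12: (36 ⊕ 6d) ⊕ 64 = 5b ⊕ 64 = 3f
byte 13: (33 ⊕ 88) ⊕ 20 = bb ⊕ 20 = 9b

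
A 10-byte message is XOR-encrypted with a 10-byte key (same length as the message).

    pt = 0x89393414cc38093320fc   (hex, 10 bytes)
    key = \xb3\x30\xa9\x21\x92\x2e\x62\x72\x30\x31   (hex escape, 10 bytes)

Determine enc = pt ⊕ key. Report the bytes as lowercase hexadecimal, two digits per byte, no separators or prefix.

XOR is its own inverse, so applying the key byte-wise gives the result directly.
137 XOR 179 =  58
 57 XOR  48 =   9
 52 XOR 169 = 157
 20 XOR  33 =  53
204 XOR 146 =  94
 56 XOR  46 =  22
  9 XOR  98 = 107
 51 XOR 114 =  65
 32 XOR  48 =  16
252 XOR  49 = 205

3a099d355e166b4110cd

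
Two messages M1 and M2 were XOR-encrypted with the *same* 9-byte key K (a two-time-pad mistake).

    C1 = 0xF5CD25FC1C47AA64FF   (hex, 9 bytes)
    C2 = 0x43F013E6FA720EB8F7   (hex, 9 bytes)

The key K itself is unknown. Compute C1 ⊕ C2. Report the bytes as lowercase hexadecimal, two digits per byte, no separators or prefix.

C1 ⊕ C2 = (M1 ⊕ K) ⊕ (M2 ⊕ K) = M1 ⊕ M2 — the shared key cancels under XOR.
11110101 ⊕ 01000011 = 10110110
11001101 ⊕ 11110000 = 00111101
00100101 ⊕ 00010011 = 00110110
11111100 ⊕ 11100110 = 00011010
00011100 ⊕ 11111010 = 11100110
01000111 ⊕ 01110010 = 00110101
10101010 ⊕ 00001110 = 10100100
01100100 ⊕ 10111000 = 11011100
11111111 ⊕ 11110111 = 00001000

b63d361ae635a4dc08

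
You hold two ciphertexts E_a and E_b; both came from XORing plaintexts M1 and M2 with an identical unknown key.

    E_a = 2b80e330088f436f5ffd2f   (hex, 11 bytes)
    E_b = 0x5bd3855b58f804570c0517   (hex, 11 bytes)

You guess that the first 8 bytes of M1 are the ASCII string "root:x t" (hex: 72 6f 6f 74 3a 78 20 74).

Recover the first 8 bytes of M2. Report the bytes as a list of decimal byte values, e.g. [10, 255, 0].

[2, 60, 9, 31, 106, 15, 103, 76]

First, E_a ⊕ E_b = (M1 ⊕ K) ⊕ (M2 ⊕ K) = M1 ⊕ M2, so the key drops out. Then M2 = (M1 ⊕ M2) ⊕ M1 over the first 8 bytes.
byte 0: (2b ^ 5b) ^ 72 = 70 ^ 72 = 02
byte 1: (80 ^ d3) ^ 6f = 53 ^ 6f = 3c
byte 2: (e3 ^ 85) ^ 6f = 66 ^ 6f = 09
byte 3: (30 ^ 5b) ^ 74 = 6b ^ 74 = 1f
byte 4: (08 ^ 58) ^ 3a = 50 ^ 3a = 6a
byte 5: (8f ^ f8) ^ 78 = 77 ^ 78 = 0f
byte 6: (43 ^ 04) ^ 20 = 47 ^ 20 = 67
byte 7: (6f ^ 57) ^ 74 = 38 ^ 74 = 4c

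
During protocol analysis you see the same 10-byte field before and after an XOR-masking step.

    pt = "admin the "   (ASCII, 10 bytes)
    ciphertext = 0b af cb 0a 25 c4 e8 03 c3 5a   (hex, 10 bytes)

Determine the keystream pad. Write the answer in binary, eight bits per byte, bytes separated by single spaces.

Since ciphertext = pt ⊕ pad, XORing both sides with pt gives pad = pt ⊕ ciphertext.
61 ^ 0b = 6a
64 ^ af = cb
6d ^ cb = a6
69 ^ 0a = 63
6e ^ 25 = 4b
20 ^ c4 = e4
74 ^ e8 = 9c
68 ^ 03 = 6b
65 ^ c3 = a6
20 ^ 5a = 7a

01101010 11001011 10100110 01100011 01001011 11100100 10011100 01101011 10100110 01111010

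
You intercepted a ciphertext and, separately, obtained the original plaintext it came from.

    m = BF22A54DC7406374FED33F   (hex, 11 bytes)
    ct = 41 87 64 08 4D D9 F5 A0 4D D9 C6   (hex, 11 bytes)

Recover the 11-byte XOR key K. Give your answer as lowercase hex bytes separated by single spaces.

fe a5 c1 45 8a 99 96 d4 b3 0a f9

Since ct = m ⊕ K, XORing both sides with m gives K = m ⊕ ct.
bf ⊕ 41 = fe
22 ⊕ 87 = a5
a5 ⊕ 64 = c1
4d ⊕ 08 = 45
c7 ⊕ 4d = 8a
40 ⊕ d9 = 99
63 ⊕ f5 = 96
74 ⊕ a0 = d4
fe ⊕ 4d = b3
d3 ⊕ d9 = 0a
3f ⊕ c6 = f9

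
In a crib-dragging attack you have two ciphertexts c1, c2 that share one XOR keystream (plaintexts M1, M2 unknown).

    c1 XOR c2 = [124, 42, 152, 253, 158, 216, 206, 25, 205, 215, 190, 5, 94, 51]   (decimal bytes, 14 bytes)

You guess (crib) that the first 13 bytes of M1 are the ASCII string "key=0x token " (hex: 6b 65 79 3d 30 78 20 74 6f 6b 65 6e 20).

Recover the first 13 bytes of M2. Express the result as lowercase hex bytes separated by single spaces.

Since c1 ⊕ c2 = M1 ⊕ M2, XORing with the guessed M1 bytes yields the corresponding M2 bytes: M2 = (c1 ⊕ c2) ⊕ M1.
7c ^ 6b = 17
2a ^ 65 = 4f
98 ^ 79 = e1
fd ^ 3d = c0
9e ^ 30 = ae
d8 ^ 78 = a0
ce ^ 20 = ee
19 ^ 74 = 6d
cd ^ 6f = a2
d7 ^ 6b = bc
be ^ 65 = db
05 ^ 6e = 6b
5e ^ 20 = 7e

17 4f e1 c0 ae a0 ee 6d a2 bc db 6b 7e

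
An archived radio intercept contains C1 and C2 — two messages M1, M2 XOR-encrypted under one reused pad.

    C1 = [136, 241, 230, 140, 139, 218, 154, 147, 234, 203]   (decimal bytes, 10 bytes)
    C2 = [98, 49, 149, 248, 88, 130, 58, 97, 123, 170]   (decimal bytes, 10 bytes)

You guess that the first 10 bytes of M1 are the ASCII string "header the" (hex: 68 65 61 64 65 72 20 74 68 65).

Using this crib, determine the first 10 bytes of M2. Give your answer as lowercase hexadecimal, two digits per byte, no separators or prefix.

82a51210b62a8086f904

First, C1 ⊕ C2 = (M1 ⊕ K) ⊕ (M2 ⊕ K) = M1 ⊕ M2, so the key drops out. Then M2 = (M1 ⊕ M2) ⊕ M1 over the first 10 bytes.
byte 0: (88 ^ 62) ^ 68 = ea ^ 68 = 82
byte 1: (f1 ^ 31) ^ 65 = c0 ^ 65 = a5
byte 2: (e6 ^ 95) ^ 61 = 73 ^ 61 = 12
byte 3: (8c ^ f8) ^ 64 = 74 ^ 64 = 10
byte 4: (8b ^ 58) ^ 65 = d3 ^ 65 = b6
byte 5: (da ^ 82) ^ 72 = 58 ^ 72 = 2a
byte 6: (9a ^ 3a) ^ 20 = a0 ^ 20 = 80
byte 7: (93 ^ 61) ^ 74 = f2 ^ 74 = 86
byte 8: (ea ^ 7b) ^ 68 = 91 ^ 68 = f9
byte 9: (cb ^ aa) ^ 65 = 61 ^ 65 = 04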